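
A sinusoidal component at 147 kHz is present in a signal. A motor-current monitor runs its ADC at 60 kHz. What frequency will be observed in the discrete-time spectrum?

27 kHz

147 kHz mod fs = 27 kHz.
27 kHz ≤ fs/2 = 30 kHz, appears at 27 kHz.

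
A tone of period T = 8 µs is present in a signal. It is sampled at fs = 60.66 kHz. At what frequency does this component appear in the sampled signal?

T = 8 µs → f = 1/T = 125 kHz.
125 kHz mod fs = 3.68 kHz.
3.68 kHz ≤ fs/2 = 30.33 kHz, appears at 3.68 kHz.

3.68 kHz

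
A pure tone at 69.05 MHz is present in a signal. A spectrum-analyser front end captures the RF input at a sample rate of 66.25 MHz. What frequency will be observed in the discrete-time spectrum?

2.8 MHz

69.05 MHz mod fs = 2.8 MHz.
2.8 MHz ≤ fs/2 = 33.125 MHz, appears at 2.8 MHz.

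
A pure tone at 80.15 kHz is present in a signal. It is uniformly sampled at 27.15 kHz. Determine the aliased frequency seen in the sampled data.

80.15 kHz mod fs = 25.85 kHz.
25.85 kHz > fs/2 = 13.575 kHz, folds to fs − 25.85 kHz = 1.3 kHz.

1.3 kHz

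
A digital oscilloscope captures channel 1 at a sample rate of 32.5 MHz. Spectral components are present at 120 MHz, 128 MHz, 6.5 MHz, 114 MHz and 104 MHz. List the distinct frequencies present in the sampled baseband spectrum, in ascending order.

2 MHz, 6.5 MHz, 10 MHz, 16 MHz

fs/2 = 16.25 MHz.
120 MHz mod fs = 22.5 MHz.
22.5 MHz > fs/2 = 16.25 MHz, folds to fs − 22.5 MHz = 10 MHz.
128 MHz mod fs = 30.5 MHz.
30.5 MHz > fs/2 = 16.25 MHz, folds to fs − 30.5 MHz = 2 MHz.
6.5 MHz ≤ fs/2 = 16.25 MHz, passes unchanged.
114 MHz mod fs = 16.5 MHz.
16.5 MHz > fs/2 = 16.25 MHz, folds to fs − 16.5 MHz = 16 MHz.
104 MHz mod fs = 6.5 MHz.
6.5 MHz ≤ fs/2 = 16.25 MHz, appears at 6.5 MHz.
Distinct values: {2 MHz, 6.5 MHz, 10 MHz, 16 MHz}.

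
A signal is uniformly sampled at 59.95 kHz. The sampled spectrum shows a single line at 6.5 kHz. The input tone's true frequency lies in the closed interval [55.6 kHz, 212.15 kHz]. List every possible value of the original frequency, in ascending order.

66.45 kHz, 113.4 kHz, 126.4 kHz, 173.35 kHz, 186.35 kHz

Frequencies that alias to 6.5 kHz are k·fs ± 6.5 kHz for integer k ≥ 0.
k=0: 6.5 kHz.
k=1: 53.45 kHz, 66.45 kHz.
k=2: 113.4 kHz, 126.4 kHz.
k=3: 173.35 kHz, 186.35 kHz.
k=4: 233.3 kHz, 246.3 kHz.
Within [55.6 kHz, 212.15 kHz]: 66.45 kHz, 113.4 kHz, 126.4 kHz, 173.35 kHz, 186.35 kHz.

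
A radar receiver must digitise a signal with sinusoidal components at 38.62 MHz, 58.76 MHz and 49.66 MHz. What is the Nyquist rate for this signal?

Highest-frequency component: 58.76 MHz.
Nyquist rate = 2 × 58.76 MHz = 117.52 MHz.

117.52 MHz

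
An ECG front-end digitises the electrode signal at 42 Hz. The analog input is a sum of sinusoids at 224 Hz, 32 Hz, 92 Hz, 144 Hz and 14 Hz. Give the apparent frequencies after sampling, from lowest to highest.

fs/2 = 21 Hz.
224 Hz mod fs = 14 Hz.
14 Hz ≤ fs/2 = 21 Hz, appears at 14 Hz.
32 Hz > fs/2 = 21 Hz, folds to fs − 32 Hz = 10 Hz.
92 Hz mod fs = 8 Hz.
8 Hz ≤ fs/2 = 21 Hz, appears at 8 Hz.
144 Hz mod fs = 18 Hz.
18 Hz ≤ fs/2 = 21 Hz, appears at 18 Hz.
14 Hz ≤ fs/2 = 21 Hz, passes unchanged.
Distinct values: {8 Hz, 10 Hz, 14 Hz, 18 Hz}.

8 Hz, 10 Hz, 14 Hz, 18 Hz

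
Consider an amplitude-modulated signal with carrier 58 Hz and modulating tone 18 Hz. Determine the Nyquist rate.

AM sidebands sit at fc ± fm = 40 Hz and 76 Hz.
Highest-frequency component: 76 Hz.
Nyquist rate = 2 × 76 Hz = 152 Hz.

152 Hz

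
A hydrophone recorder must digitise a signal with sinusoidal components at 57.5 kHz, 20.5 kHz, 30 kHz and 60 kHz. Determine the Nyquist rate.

120 kHz

Highest-frequency component: 60 kHz.
Nyquist rate = 2 × 60 kHz = 120 kHz.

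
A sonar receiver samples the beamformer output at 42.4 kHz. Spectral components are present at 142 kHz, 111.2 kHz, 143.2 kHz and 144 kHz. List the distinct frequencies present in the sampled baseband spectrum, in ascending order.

14.8 kHz, 16 kHz, 16.8 kHz

fs/2 = 21.2 kHz.
142 kHz mod fs = 14.8 kHz.
14.8 kHz ≤ fs/2 = 21.2 kHz, appears at 14.8 kHz.
111.2 kHz mod fs = 26.4 kHz.
26.4 kHz > fs/2 = 21.2 kHz, folds to fs − 26.4 kHz = 16 kHz.
143.2 kHz mod fs = 16 kHz.
16 kHz ≤ fs/2 = 21.2 kHz, appears at 16 kHz.
144 kHz mod fs = 16.8 kHz.
16.8 kHz ≤ fs/2 = 21.2 kHz, appears at 16.8 kHz.
Distinct values: {14.8 kHz, 16 kHz, 16.8 kHz}.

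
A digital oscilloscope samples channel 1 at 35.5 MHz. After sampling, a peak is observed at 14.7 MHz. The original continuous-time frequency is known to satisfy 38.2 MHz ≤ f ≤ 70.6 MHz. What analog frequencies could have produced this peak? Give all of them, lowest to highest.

Frequencies that alias to 14.7 MHz are k·fs ± 14.7 MHz for integer k ≥ 0.
k=0: 14.7 MHz.
k=1: 20.8 MHz, 50.2 MHz.
k=2: 56.3 MHz, 85.7 MHz.
k=3: 91.8 MHz, 121.2 MHz.
Within [38.2 MHz, 70.6 MHz]: 50.2 MHz, 56.3 MHz.

50.2 MHz, 56.3 MHz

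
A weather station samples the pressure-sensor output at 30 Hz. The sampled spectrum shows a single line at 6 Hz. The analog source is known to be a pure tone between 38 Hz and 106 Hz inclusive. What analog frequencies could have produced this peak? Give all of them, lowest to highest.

Frequencies that alias to 6 Hz are k·fs ± 6 Hz for integer k ≥ 0.
k=0: 6 Hz.
k=1: 24 Hz, 36 Hz.
k=2: 54 Hz, 66 Hz.
k=3: 84 Hz, 96 Hz.
k=4: 114 Hz, 126 Hz.
Within [38 Hz, 106 Hz]: 54 Hz, 66 Hz, 84 Hz, 96 Hz.

54 Hz, 66 Hz, 84 Hz, 96 Hz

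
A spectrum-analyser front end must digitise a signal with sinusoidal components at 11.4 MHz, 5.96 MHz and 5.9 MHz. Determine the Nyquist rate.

22.8 MHz

Highest-frequency component: 11.4 MHz.
Nyquist rate = 2 × 11.4 MHz = 22.8 MHz.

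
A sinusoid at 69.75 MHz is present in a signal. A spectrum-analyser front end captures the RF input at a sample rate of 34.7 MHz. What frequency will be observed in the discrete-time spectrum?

69.75 MHz mod fs = 0.35 MHz.
0.35 MHz ≤ fs/2 = 17.35 MHz, appears at 0.35 MHz.

0.35 MHz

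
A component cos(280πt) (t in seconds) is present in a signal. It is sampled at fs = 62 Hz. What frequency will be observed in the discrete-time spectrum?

ω = 280π rad/s → f = ω/(2π) = 140 Hz.
140 Hz mod fs = 16 Hz.
16 Hz ≤ fs/2 = 31 Hz, appears at 16 Hz.

16 Hz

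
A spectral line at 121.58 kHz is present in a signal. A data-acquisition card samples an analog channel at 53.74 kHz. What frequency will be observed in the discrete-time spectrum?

14.1 kHz

121.58 kHz mod fs = 14.1 kHz.
14.1 kHz ≤ fs/2 = 26.87 kHz, appears at 14.1 kHz.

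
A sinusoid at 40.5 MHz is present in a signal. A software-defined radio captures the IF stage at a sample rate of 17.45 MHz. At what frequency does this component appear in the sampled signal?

40.5 MHz mod fs = 5.6 MHz.
5.6 MHz ≤ fs/2 = 8.725 MHz, appears at 5.6 MHz.

5.6 MHz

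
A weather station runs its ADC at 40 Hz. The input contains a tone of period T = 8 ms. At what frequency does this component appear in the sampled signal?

T = 8 ms → f = 1/T = 125 Hz.
125 Hz mod fs = 5 Hz.
5 Hz ≤ fs/2 = 20 Hz, appears at 5 Hz.

5 Hz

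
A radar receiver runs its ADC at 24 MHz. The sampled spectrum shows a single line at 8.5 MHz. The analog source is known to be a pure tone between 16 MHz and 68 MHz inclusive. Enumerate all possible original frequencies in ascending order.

32.5 MHz, 39.5 MHz, 56.5 MHz, 63.5 MHz

Frequencies that alias to 8.5 MHz are k·fs ± 8.5 MHz for integer k ≥ 0.
k=0: 8.5 MHz.
k=1: 15.5 MHz, 32.5 MHz.
k=2: 39.5 MHz, 56.5 MHz.
k=3: 63.5 MHz, 80.5 MHz.
k=4: 87.5 MHz, 104.5 MHz.
Within [16 MHz, 68 MHz]: 32.5 MHz, 39.5 MHz, 56.5 MHz, 63.5 MHz.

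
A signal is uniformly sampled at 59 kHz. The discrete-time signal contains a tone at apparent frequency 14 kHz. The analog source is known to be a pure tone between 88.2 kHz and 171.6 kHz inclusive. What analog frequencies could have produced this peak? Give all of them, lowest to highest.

104 kHz, 132 kHz, 163 kHz

Frequencies that alias to 14 kHz are k·fs ± 14 kHz for integer k ≥ 0.
k=0: 14 kHz.
k=1: 45 kHz, 73 kHz.
k=2: 104 kHz, 132 kHz.
k=3: 163 kHz, 191 kHz.
k=4: 222 kHz, 250 kHz.
Within [88.2 kHz, 171.6 kHz]: 104 kHz, 132 kHz, 163 kHz.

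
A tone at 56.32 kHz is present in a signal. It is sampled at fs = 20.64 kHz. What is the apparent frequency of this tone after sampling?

5.6 kHz

56.32 kHz mod fs = 15.04 kHz.
15.04 kHz > fs/2 = 10.32 kHz, folds to fs − 15.04 kHz = 5.6 kHz.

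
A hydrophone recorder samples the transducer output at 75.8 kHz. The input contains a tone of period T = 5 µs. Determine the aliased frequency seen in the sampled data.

T = 5 µs → f = 1/T = 200 kHz.
200 kHz mod fs = 48.4 kHz.
48.4 kHz > fs/2 = 37.9 kHz, folds to fs − 48.4 kHz = 27.4 kHz.

27.4 kHz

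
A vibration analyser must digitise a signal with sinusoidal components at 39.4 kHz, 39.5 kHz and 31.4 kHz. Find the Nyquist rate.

79 kHz

Highest-frequency component: 39.5 kHz.
Nyquist rate = 2 × 39.5 kHz = 79 kHz.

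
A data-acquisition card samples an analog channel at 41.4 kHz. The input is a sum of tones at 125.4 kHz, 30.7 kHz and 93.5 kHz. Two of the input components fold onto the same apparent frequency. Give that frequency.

fs/2 = 20.7 kHz.
125.4 kHz mod fs = 1.2 kHz.
1.2 kHz ≤ fs/2 = 20.7 kHz, appears at 1.2 kHz.
30.7 kHz > fs/2 = 20.7 kHz, folds to fs − 30.7 kHz = 10.7 kHz.
93.5 kHz mod fs = 10.7 kHz.
10.7 kHz ≤ fs/2 = 20.7 kHz, appears at 10.7 kHz.
30.7 kHz and 93.5 kHz both map to 10.7 kHz.

10.7 kHz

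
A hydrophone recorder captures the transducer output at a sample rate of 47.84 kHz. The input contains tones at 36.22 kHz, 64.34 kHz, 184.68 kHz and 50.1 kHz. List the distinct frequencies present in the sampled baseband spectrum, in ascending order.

2.26 kHz, 6.68 kHz, 11.62 kHz, 16.5 kHz

fs/2 = 23.92 kHz.
36.22 kHz > fs/2 = 23.92 kHz, folds to fs − 36.22 kHz = 11.62 kHz.
64.34 kHz mod fs = 16.5 kHz.
16.5 kHz ≤ fs/2 = 23.92 kHz, appears at 16.5 kHz.
184.68 kHz mod fs = 41.16 kHz.
41.16 kHz > fs/2 = 23.92 kHz, folds to fs − 41.16 kHz = 6.68 kHz.
50.1 kHz mod fs = 2.26 kHz.
2.26 kHz ≤ fs/2 = 23.92 kHz, appears at 2.26 kHz.
Distinct values: {2.26 kHz, 6.68 kHz, 11.62 kHz, 16.5 kHz}.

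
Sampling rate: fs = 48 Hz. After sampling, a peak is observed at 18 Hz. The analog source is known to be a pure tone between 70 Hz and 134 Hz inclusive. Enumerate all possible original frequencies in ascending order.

78 Hz, 114 Hz, 126 Hz

Frequencies that alias to 18 Hz are k·fs ± 18 Hz for integer k ≥ 0.
k=0: 18 Hz.
k=1: 30 Hz, 66 Hz.
k=2: 78 Hz, 114 Hz.
k=3: 126 Hz, 162 Hz.
k=4: 174 Hz, 210 Hz.
Within [70 Hz, 134 Hz]: 78 Hz, 114 Hz, 126 Hz.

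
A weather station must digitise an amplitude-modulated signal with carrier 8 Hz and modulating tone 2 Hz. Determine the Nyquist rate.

AM sidebands sit at fc ± fm = 6 Hz and 10 Hz.
Highest-frequency component: 10 Hz.
Nyquist rate = 2 × 10 Hz = 20 Hz.

20 Hz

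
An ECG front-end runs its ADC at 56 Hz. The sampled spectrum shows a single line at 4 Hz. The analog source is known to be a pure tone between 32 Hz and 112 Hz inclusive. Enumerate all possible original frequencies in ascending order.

52 Hz, 60 Hz, 108 Hz

Frequencies that alias to 4 Hz are k·fs ± 4 Hz for integer k ≥ 0.
k=0: 4 Hz.
k=1: 52 Hz, 60 Hz.
k=2: 108 Hz, 116 Hz.
k=3: 164 Hz, 172 Hz.
Within [32 Hz, 112 Hz]: 52 Hz, 60 Hz, 108 Hz.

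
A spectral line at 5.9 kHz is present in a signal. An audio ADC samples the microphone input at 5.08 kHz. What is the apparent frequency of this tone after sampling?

5.9 kHz mod fs = 0.82 kHz.
0.82 kHz ≤ fs/2 = 2.54 kHz, appears at 0.82 kHz.

0.82 kHz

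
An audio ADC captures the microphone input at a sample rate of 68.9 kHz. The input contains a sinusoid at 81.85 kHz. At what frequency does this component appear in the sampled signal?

12.95 kHz

81.85 kHz mod fs = 12.95 kHz.
12.95 kHz ≤ fs/2 = 34.45 kHz, appears at 12.95 kHz.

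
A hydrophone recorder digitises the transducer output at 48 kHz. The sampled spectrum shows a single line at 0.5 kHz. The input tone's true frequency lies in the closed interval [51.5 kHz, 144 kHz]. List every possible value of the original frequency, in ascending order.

95.5 kHz, 96.5 kHz, 143.5 kHz

Frequencies that alias to 0.5 kHz are k·fs ± 0.5 kHz for integer k ≥ 0.
k=0: 0.5 kHz.
k=1: 47.5 kHz, 48.5 kHz.
k=2: 95.5 kHz, 96.5 kHz.
k=3: 143.5 kHz, 144.5 kHz.
k=4: 191.5 kHz, 192.5 kHz.
Within [51.5 kHz, 144 kHz]: 95.5 kHz, 96.5 kHz, 143.5 kHz.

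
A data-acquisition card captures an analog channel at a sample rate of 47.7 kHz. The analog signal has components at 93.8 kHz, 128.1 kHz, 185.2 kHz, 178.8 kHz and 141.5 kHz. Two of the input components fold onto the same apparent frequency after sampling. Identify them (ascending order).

fs/2 = 23.85 kHz.
93.8 kHz mod fs = 46.1 kHz.
46.1 kHz > fs/2 = 23.85 kHz, folds to fs − 46.1 kHz = 1.6 kHz.
128.1 kHz mod fs = 32.7 kHz.
32.7 kHz > fs/2 = 23.85 kHz, folds to fs − 32.7 kHz = 15 kHz.
185.2 kHz mod fs = 42.1 kHz.
42.1 kHz > fs/2 = 23.85 kHz, folds to fs − 42.1 kHz = 5.6 kHz.
178.8 kHz mod fs = 35.7 kHz.
35.7 kHz > fs/2 = 23.85 kHz, folds to fs − 35.7 kHz = 12 kHz.
141.5 kHz mod fs = 46.1 kHz.
46.1 kHz > fs/2 = 23.85 kHz, folds to fs − 46.1 kHz = 1.6 kHz.
93.8 kHz and 141.5 kHz both map to 1.6 kHz.

93.8 kHz, 141.5 kHz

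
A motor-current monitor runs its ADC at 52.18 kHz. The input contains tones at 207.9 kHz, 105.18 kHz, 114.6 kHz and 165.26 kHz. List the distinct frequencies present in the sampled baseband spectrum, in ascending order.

0.82 kHz, 8.72 kHz, 10.24 kHz

fs/2 = 26.09 kHz.
207.9 kHz mod fs = 51.36 kHz.
51.36 kHz > fs/2 = 26.09 kHz, folds to fs − 51.36 kHz = 0.82 kHz.
105.18 kHz mod fs = 0.82 kHz.
0.82 kHz ≤ fs/2 = 26.09 kHz, appears at 0.82 kHz.
114.6 kHz mod fs = 10.24 kHz.
10.24 kHz ≤ fs/2 = 26.09 kHz, appears at 10.24 kHz.
165.26 kHz mod fs = 8.72 kHz.
8.72 kHz ≤ fs/2 = 26.09 kHz, appears at 8.72 kHz.
Distinct values: {0.82 kHz, 8.72 kHz, 10.24 kHz}.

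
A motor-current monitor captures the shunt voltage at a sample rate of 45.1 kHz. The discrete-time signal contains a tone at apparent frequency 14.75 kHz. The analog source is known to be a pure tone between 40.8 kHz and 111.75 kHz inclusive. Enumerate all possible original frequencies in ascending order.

Frequencies that alias to 14.75 kHz are k·fs ± 14.75 kHz for integer k ≥ 0.
k=0: 14.75 kHz.
k=1: 30.35 kHz, 59.85 kHz.
k=2: 75.45 kHz, 104.95 kHz.
k=3: 120.55 kHz, 150.05 kHz.
Within [40.8 kHz, 111.75 kHz]: 59.85 kHz, 75.45 kHz, 104.95 kHz.

59.85 kHz, 75.45 kHz, 104.95 kHz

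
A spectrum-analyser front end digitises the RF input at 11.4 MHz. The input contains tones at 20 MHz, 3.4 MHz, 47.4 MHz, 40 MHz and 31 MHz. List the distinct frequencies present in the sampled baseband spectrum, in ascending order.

fs/2 = 5.7 MHz.
20 MHz mod fs = 8.6 MHz.
8.6 MHz > fs/2 = 5.7 MHz, folds to fs − 8.6 MHz = 2.8 MHz.
3.4 MHz ≤ fs/2 = 5.7 MHz, passes unchanged.
47.4 MHz mod fs = 1.8 MHz.
1.8 MHz ≤ fs/2 = 5.7 MHz, appears at 1.8 MHz.
40 MHz mod fs = 5.8 MHz.
5.8 MHz > fs/2 = 5.7 MHz, folds to fs − 5.8 MHz = 5.6 MHz.
31 MHz mod fs = 8.2 MHz.
8.2 MHz > fs/2 = 5.7 MHz, folds to fs − 8.2 MHz = 3.2 MHz.
Distinct values: {1.8 MHz, 2.8 MHz, 3.2 MHz, 3.4 MHz, 5.6 MHz}.

1.8 MHz, 2.8 MHz, 3.2 MHz, 3.4 MHz, 5.6 MHz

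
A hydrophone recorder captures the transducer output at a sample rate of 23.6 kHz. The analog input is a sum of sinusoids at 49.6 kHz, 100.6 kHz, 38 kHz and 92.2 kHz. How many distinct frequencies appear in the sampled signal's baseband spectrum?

4

fs/2 = 11.8 kHz.
49.6 kHz mod fs = 2.4 kHz.
2.4 kHz ≤ fs/2 = 11.8 kHz, appears at 2.4 kHz.
100.6 kHz mod fs = 6.2 kHz.
6.2 kHz ≤ fs/2 = 11.8 kHz, appears at 6.2 kHz.
38 kHz mod fs = 14.4 kHz.
14.4 kHz > fs/2 = 11.8 kHz, folds to fs − 14.4 kHz = 9.2 kHz.
92.2 kHz mod fs = 21.4 kHz.
21.4 kHz > fs/2 = 11.8 kHz, folds to fs − 21.4 kHz = 2.2 kHz.
Distinct values: {2.2 kHz, 2.4 kHz, 6.2 kHz, 9.2 kHz} → 4.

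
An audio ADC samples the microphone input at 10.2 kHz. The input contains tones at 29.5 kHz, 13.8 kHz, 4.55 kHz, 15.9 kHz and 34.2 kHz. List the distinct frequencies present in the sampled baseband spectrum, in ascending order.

fs/2 = 5.1 kHz.
29.5 kHz mod fs = 9.1 kHz.
9.1 kHz > fs/2 = 5.1 kHz, folds to fs − 9.1 kHz = 1.1 kHz.
13.8 kHz mod fs = 3.6 kHz.
3.6 kHz ≤ fs/2 = 5.1 kHz, appears at 3.6 kHz.
4.55 kHz ≤ fs/2 = 5.1 kHz, passes unchanged.
15.9 kHz mod fs = 5.7 kHz.
5.7 kHz > fs/2 = 5.1 kHz, folds to fs − 5.7 kHz = 4.5 kHz.
34.2 kHz mod fs = 3.6 kHz.
3.6 kHz ≤ fs/2 = 5.1 kHz, appears at 3.6 kHz.
Distinct values: {1.1 kHz, 3.6 kHz, 4.5 kHz, 4.55 kHz}.

1.1 kHz, 3.6 kHz, 4.5 kHz, 4.55 kHz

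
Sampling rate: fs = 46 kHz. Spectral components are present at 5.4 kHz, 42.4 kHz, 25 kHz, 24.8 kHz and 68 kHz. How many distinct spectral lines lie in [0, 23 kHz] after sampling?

fs/2 = 23 kHz.
5.4 kHz ≤ fs/2 = 23 kHz, passes unchanged.
42.4 kHz > fs/2 = 23 kHz, folds to fs − 42.4 kHz = 3.6 kHz.
25 kHz > fs/2 = 23 kHz, folds to fs − 25 kHz = 21 kHz.
24.8 kHz > fs/2 = 23 kHz, folds to fs − 24.8 kHz = 21.2 kHz.
68 kHz mod fs = 22 kHz.
22 kHz ≤ fs/2 = 23 kHz, appears at 22 kHz.
Distinct values: {3.6 kHz, 5.4 kHz, 21 kHz, 21.2 kHz, 22 kHz} → 5.

5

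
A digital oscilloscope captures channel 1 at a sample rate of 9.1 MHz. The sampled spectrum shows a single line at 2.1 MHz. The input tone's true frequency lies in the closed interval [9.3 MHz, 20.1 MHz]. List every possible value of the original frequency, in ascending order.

11.2 MHz, 16.1 MHz

Frequencies that alias to 2.1 MHz are k·fs ± 2.1 MHz for integer k ≥ 0.
k=0: 2.1 MHz.
k=1: 7 MHz, 11.2 MHz.
k=2: 16.1 MHz, 20.3 MHz.
k=3: 25.2 MHz, 29.4 MHz.
Within [9.3 MHz, 20.1 MHz]: 11.2 MHz, 16.1 MHz.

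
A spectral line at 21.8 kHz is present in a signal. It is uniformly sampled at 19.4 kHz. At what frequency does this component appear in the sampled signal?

2.4 kHz

21.8 kHz mod fs = 2.4 kHz.
2.4 kHz ≤ fs/2 = 9.7 kHz, appears at 2.4 kHz.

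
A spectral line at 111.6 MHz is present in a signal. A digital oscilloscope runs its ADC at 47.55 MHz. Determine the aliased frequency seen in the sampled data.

111.6 MHz mod fs = 16.5 MHz.
16.5 MHz ≤ fs/2 = 23.775 MHz, appears at 16.5 MHz.

16.5 MHz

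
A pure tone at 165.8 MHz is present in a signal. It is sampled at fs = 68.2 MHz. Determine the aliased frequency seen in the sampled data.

29.4 MHz

165.8 MHz mod fs = 29.4 MHz.
29.4 MHz ≤ fs/2 = 34.1 MHz, appears at 29.4 MHz.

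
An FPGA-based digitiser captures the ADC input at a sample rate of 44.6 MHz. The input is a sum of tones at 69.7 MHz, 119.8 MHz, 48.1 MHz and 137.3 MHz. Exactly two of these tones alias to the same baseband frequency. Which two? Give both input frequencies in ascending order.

48.1 MHz, 137.3 MHz

fs/2 = 22.3 MHz.
69.7 MHz mod fs = 25.1 MHz.
25.1 MHz > fs/2 = 22.3 MHz, folds to fs − 25.1 MHz = 19.5 MHz.
119.8 MHz mod fs = 30.6 MHz.
30.6 MHz > fs/2 = 22.3 MHz, folds to fs − 30.6 MHz = 14 MHz.
48.1 MHz mod fs = 3.5 MHz.
3.5 MHz ≤ fs/2 = 22.3 MHz, appears at 3.5 MHz.
137.3 MHz mod fs = 3.5 MHz.
3.5 MHz ≤ fs/2 = 22.3 MHz, appears at 3.5 MHz.
48.1 MHz and 137.3 MHz both map to 3.5 MHz.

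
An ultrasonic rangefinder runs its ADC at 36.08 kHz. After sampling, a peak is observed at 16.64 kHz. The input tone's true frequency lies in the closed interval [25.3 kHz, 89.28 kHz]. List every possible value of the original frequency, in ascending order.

52.72 kHz, 55.52 kHz, 88.8 kHz

Frequencies that alias to 16.64 kHz are k·fs ± 16.64 kHz for integer k ≥ 0.
k=0: 16.64 kHz.
k=1: 19.44 kHz, 52.72 kHz.
k=2: 55.52 kHz, 88.8 kHz.
k=3: 91.6 kHz, 124.88 kHz.
Within [25.3 kHz, 89.28 kHz]: 52.72 kHz, 55.52 kHz, 88.8 kHz.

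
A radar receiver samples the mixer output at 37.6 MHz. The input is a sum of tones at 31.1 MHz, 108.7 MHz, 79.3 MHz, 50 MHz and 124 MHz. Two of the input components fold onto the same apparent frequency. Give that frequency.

fs/2 = 18.8 MHz.
31.1 MHz > fs/2 = 18.8 MHz, folds to fs − 31.1 MHz = 6.5 MHz.
108.7 MHz mod fs = 33.5 MHz.
33.5 MHz > fs/2 = 18.8 MHz, folds to fs − 33.5 MHz = 4.1 MHz.
79.3 MHz mod fs = 4.1 MHz.
4.1 MHz ≤ fs/2 = 18.8 MHz, appears at 4.1 MHz.
50 MHz mod fs = 12.4 MHz.
12.4 MHz ≤ fs/2 = 18.8 MHz, appears at 12.4 MHz.
124 MHz mod fs = 11.2 MHz.
11.2 MHz ≤ fs/2 = 18.8 MHz, appears at 11.2 MHz.
79.3 MHz and 108.7 MHz both map to 4.1 MHz.

4.1 MHz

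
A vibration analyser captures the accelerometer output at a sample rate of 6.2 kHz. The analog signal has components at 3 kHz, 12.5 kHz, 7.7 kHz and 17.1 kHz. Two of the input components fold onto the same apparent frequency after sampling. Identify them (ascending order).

fs/2 = 3.1 kHz.
3 kHz ≤ fs/2 = 3.1 kHz, passes unchanged.
12.5 kHz mod fs = 0.1 kHz.
0.1 kHz ≤ fs/2 = 3.1 kHz, appears at 0.1 kHz.
7.7 kHz mod fs = 1.5 kHz.
1.5 kHz ≤ fs/2 = 3.1 kHz, appears at 1.5 kHz.
17.1 kHz mod fs = 4.7 kHz.
4.7 kHz > fs/2 = 3.1 kHz, folds to fs − 4.7 kHz = 1.5 kHz.
7.7 kHz and 17.1 kHz both map to 1.5 kHz.

7.7 kHz, 17.1 kHz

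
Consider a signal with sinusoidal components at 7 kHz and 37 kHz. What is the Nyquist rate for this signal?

Highest-frequency component: 37 kHz.
Nyquist rate = 2 × 37 kHz = 74 kHz.

74 kHz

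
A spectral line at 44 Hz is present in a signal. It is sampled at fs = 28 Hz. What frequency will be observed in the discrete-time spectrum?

12 Hz

44 Hz mod fs = 16 Hz.
16 Hz > fs/2 = 14 Hz, folds to fs − 16 Hz = 12 Hz.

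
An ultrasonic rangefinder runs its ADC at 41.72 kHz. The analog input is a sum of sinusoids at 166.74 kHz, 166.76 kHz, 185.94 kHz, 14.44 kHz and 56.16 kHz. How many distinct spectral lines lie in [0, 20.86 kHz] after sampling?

fs/2 = 20.86 kHz.
166.74 kHz mod fs = 41.58 kHz.
41.58 kHz > fs/2 = 20.86 kHz, folds to fs − 41.58 kHz = 0.14 kHz.
166.76 kHz mod fs = 41.6 kHz.
41.6 kHz > fs/2 = 20.86 kHz, folds to fs − 41.6 kHz = 0.12 kHz.
185.94 kHz mod fs = 19.06 kHz.
19.06 kHz ≤ fs/2 = 20.86 kHz, appears at 19.06 kHz.
14.44 kHz ≤ fs/2 = 20.86 kHz, passes unchanged.
56.16 kHz mod fs = 14.44 kHz.
14.44 kHz ≤ fs/2 = 20.86 kHz, appears at 14.44 kHz.
Distinct values: {0.12 kHz, 0.14 kHz, 14.44 kHz, 19.06 kHz} → 4.

4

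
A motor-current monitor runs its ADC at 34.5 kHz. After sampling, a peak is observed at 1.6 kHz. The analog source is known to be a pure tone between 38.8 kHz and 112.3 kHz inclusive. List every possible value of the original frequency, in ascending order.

67.4 kHz, 70.6 kHz, 101.9 kHz, 105.1 kHz

Frequencies that alias to 1.6 kHz are k·fs ± 1.6 kHz for integer k ≥ 0.
k=0: 1.6 kHz.
k=1: 32.9 kHz, 36.1 kHz.
k=2: 67.4 kHz, 70.6 kHz.
k=3: 101.9 kHz, 105.1 kHz.
k=4: 136.4 kHz, 139.6 kHz.
Within [38.8 kHz, 112.3 kHz]: 67.4 kHz, 70.6 kHz, 101.9 kHz, 105.1 kHz.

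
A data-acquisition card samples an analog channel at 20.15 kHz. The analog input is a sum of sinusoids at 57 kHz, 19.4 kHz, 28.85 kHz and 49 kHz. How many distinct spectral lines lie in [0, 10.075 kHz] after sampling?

3

fs/2 = 10.075 kHz.
57 kHz mod fs = 16.7 kHz.
16.7 kHz > fs/2 = 10.075 kHz, folds to fs − 16.7 kHz = 3.45 kHz.
19.4 kHz > fs/2 = 10.075 kHz, folds to fs − 19.4 kHz = 0.75 kHz.
28.85 kHz mod fs = 8.7 kHz.
8.7 kHz ≤ fs/2 = 10.075 kHz, appears at 8.7 kHz.
49 kHz mod fs = 8.7 kHz.
8.7 kHz ≤ fs/2 = 10.075 kHz, appears at 8.7 kHz.
Distinct values: {0.75 kHz, 3.45 kHz, 8.7 kHz} → 3.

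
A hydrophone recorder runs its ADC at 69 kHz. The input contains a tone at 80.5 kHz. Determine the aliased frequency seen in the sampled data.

80.5 kHz mod fs = 11.5 kHz.
11.5 kHz ≤ fs/2 = 34.5 kHz, appears at 11.5 kHz.

11.5 kHz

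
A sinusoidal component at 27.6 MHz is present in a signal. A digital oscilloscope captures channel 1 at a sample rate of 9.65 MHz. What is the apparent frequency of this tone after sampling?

27.6 MHz mod fs = 8.3 MHz.
8.3 MHz > fs/2 = 4.825 MHz, folds to fs − 8.3 MHz = 1.35 MHz.

1.35 MHz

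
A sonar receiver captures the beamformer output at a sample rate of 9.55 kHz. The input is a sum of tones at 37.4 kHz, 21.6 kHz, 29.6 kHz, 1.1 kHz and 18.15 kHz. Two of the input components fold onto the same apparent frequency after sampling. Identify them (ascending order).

18.15 kHz, 29.6 kHz

fs/2 = 4.775 kHz.
37.4 kHz mod fs = 8.75 kHz.
8.75 kHz > fs/2 = 4.775 kHz, folds to fs − 8.75 kHz = 0.8 kHz.
21.6 kHz mod fs = 2.5 kHz.
2.5 kHz ≤ fs/2 = 4.775 kHz, appears at 2.5 kHz.
29.6 kHz mod fs = 0.95 kHz.
0.95 kHz ≤ fs/2 = 4.775 kHz, appears at 0.95 kHz.
1.1 kHz ≤ fs/2 = 4.775 kHz, passes unchanged.
18.15 kHz mod fs = 8.6 kHz.
8.6 kHz > fs/2 = 4.775 kHz, folds to fs − 8.6 kHz = 0.95 kHz.
18.15 kHz and 29.6 kHz both map to 0.95 kHz.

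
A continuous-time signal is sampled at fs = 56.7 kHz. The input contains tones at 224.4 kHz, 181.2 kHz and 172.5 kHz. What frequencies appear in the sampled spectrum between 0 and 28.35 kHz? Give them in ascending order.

fs/2 = 28.35 kHz.
224.4 kHz mod fs = 54.3 kHz.
54.3 kHz > fs/2 = 28.35 kHz, folds to fs − 54.3 kHz = 2.4 kHz.
181.2 kHz mod fs = 11.1 kHz.
11.1 kHz ≤ fs/2 = 28.35 kHz, appears at 11.1 kHz.
172.5 kHz mod fs = 2.4 kHz.
2.4 kHz ≤ fs/2 = 28.35 kHz, appears at 2.4 kHz.
Distinct values: {2.4 kHz, 11.1 kHz}.

2.4 kHz, 11.1 kHz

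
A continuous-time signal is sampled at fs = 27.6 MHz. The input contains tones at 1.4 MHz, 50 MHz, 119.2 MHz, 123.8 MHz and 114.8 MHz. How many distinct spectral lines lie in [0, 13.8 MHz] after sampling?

5

fs/2 = 13.8 MHz.
1.4 MHz ≤ fs/2 = 13.8 MHz, passes unchanged.
50 MHz mod fs = 22.4 MHz.
22.4 MHz > fs/2 = 13.8 MHz, folds to fs − 22.4 MHz = 5.2 MHz.
119.2 MHz mod fs = 8.8 MHz.
8.8 MHz ≤ fs/2 = 13.8 MHz, appears at 8.8 MHz.
123.8 MHz mod fs = 13.4 MHz.
13.4 MHz ≤ fs/2 = 13.8 MHz, appears at 13.4 MHz.
114.8 MHz mod fs = 4.4 MHz.
4.4 MHz ≤ fs/2 = 13.8 MHz, appears at 4.4 MHz.
Distinct values: {1.4 MHz, 4.4 MHz, 5.2 MHz, 8.8 MHz, 13.4 MHz} → 5.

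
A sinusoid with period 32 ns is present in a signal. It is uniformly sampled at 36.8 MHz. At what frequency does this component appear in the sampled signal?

T = 32 ns → f = 1/T = 31.25 MHz.
31.25 MHz > fs/2 = 18.4 MHz, folds to fs − 31.25 MHz = 5.55 MHz.

5.55 MHz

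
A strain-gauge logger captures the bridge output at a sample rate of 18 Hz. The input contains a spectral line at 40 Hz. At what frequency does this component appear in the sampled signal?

40 Hz mod fs = 4 Hz.
4 Hz ≤ fs/2 = 9 Hz, appears at 4 Hz.

4 Hz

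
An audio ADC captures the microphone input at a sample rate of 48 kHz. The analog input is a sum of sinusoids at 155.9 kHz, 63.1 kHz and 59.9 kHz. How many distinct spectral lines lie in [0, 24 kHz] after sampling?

2

fs/2 = 24 kHz.
155.9 kHz mod fs = 11.9 kHz.
11.9 kHz ≤ fs/2 = 24 kHz, appears at 11.9 kHz.
63.1 kHz mod fs = 15.1 kHz.
15.1 kHz ≤ fs/2 = 24 kHz, appears at 15.1 kHz.
59.9 kHz mod fs = 11.9 kHz.
11.9 kHz ≤ fs/2 = 24 kHz, appears at 11.9 kHz.
Distinct values: {11.9 kHz, 15.1 kHz} → 2.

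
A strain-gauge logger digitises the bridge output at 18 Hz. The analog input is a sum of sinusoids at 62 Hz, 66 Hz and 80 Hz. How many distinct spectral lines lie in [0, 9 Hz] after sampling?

2

fs/2 = 9 Hz.
62 Hz mod fs = 8 Hz.
8 Hz ≤ fs/2 = 9 Hz, appears at 8 Hz.
66 Hz mod fs = 12 Hz.
12 Hz > fs/2 = 9 Hz, folds to fs − 12 Hz = 6 Hz.
80 Hz mod fs = 8 Hz.
8 Hz ≤ fs/2 = 9 Hz, appears at 8 Hz.
Distinct values: {6 Hz, 8 Hz} → 2.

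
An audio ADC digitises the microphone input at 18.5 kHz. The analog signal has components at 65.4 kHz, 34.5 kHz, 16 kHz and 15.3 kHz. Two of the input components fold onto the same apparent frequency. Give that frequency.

2.5 kHz

fs/2 = 9.25 kHz.
65.4 kHz mod fs = 9.9 kHz.
9.9 kHz > fs/2 = 9.25 kHz, folds to fs − 9.9 kHz = 8.6 kHz.
34.5 kHz mod fs = 16 kHz.
16 kHz > fs/2 = 9.25 kHz, folds to fs − 16 kHz = 2.5 kHz.
16 kHz > fs/2 = 9.25 kHz, folds to fs − 16 kHz = 2.5 kHz.
15.3 kHz > fs/2 = 9.25 kHz, folds to fs − 15.3 kHz = 3.2 kHz.
16 kHz and 34.5 kHz both map to 2.5 kHz.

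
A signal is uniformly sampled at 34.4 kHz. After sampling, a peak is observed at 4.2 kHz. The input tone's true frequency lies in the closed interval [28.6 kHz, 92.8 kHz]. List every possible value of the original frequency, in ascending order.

Frequencies that alias to 4.2 kHz are k·fs ± 4.2 kHz for integer k ≥ 0.
k=0: 4.2 kHz.
k=1: 30.2 kHz, 38.6 kHz.
k=2: 64.6 kHz, 73 kHz.
k=3: 99 kHz, 107.4 kHz.
Within [28.6 kHz, 92.8 kHz]: 30.2 kHz, 38.6 kHz, 64.6 kHz, 73 kHz.

30.2 kHz, 38.6 kHz, 64.6 kHz, 73 kHz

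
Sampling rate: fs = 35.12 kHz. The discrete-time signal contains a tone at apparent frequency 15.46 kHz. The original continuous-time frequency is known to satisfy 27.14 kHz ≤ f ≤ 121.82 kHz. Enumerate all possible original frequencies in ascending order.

Frequencies that alias to 15.46 kHz are k·fs ± 15.46 kHz for integer k ≥ 0.
k=0: 15.46 kHz.
k=1: 19.66 kHz, 50.58 kHz.
k=2: 54.78 kHz, 85.7 kHz.
k=3: 89.9 kHz, 120.82 kHz.
k=4: 125.02 kHz, 155.94 kHz.
Within [27.14 kHz, 121.82 kHz]: 50.58 kHz, 54.78 kHz, 85.7 kHz, 89.9 kHz, 120.82 kHz.

50.58 kHz, 54.78 kHz, 85.7 kHz, 89.9 kHz, 120.82 kHz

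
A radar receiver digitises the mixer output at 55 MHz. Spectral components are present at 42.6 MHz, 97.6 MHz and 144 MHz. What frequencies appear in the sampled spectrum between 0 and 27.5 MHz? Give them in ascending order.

fs/2 = 27.5 MHz.
42.6 MHz > fs/2 = 27.5 MHz, folds to fs − 42.6 MHz = 12.4 MHz.
97.6 MHz mod fs = 42.6 MHz.
42.6 MHz > fs/2 = 27.5 MHz, folds to fs − 42.6 MHz = 12.4 MHz.
144 MHz mod fs = 34 MHz.
34 MHz > fs/2 = 27.5 MHz, folds to fs − 34 MHz = 21 MHz.
Distinct values: {12.4 MHz, 21 MHz}.

12.4 MHz, 21 MHz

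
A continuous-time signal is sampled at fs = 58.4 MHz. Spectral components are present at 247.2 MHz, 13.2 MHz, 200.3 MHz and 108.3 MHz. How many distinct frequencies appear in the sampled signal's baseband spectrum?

fs/2 = 29.2 MHz.
247.2 MHz mod fs = 13.6 MHz.
13.6 MHz ≤ fs/2 = 29.2 MHz, appears at 13.6 MHz.
13.2 MHz ≤ fs/2 = 29.2 MHz, passes unchanged.
200.3 MHz mod fs = 25.1 MHz.
25.1 MHz ≤ fs/2 = 29.2 MHz, appears at 25.1 MHz.
108.3 MHz mod fs = 49.9 MHz.
49.9 MHz > fs/2 = 29.2 MHz, folds to fs − 49.9 MHz = 8.5 MHz.
Distinct values: {8.5 MHz, 13.2 MHz, 13.6 MHz, 25.1 MHz} → 4.

4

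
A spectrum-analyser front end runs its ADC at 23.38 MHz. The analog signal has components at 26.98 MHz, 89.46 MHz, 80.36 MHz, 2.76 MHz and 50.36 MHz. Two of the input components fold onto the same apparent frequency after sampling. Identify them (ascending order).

26.98 MHz, 50.36 MHz

fs/2 = 11.69 MHz.
26.98 MHz mod fs = 3.6 MHz.
3.6 MHz ≤ fs/2 = 11.69 MHz, appears at 3.6 MHz.
89.46 MHz mod fs = 19.32 MHz.
19.32 MHz > fs/2 = 11.69 MHz, folds to fs − 19.32 MHz = 4.06 MHz.
80.36 MHz mod fs = 10.22 MHz.
10.22 MHz ≤ fs/2 = 11.69 MHz, appears at 10.22 MHz.
2.76 MHz ≤ fs/2 = 11.69 MHz, passes unchanged.
50.36 MHz mod fs = 3.6 MHz.
3.6 MHz ≤ fs/2 = 11.69 MHz, appears at 3.6 MHz.
26.98 MHz and 50.36 MHz both map to 3.6 MHz.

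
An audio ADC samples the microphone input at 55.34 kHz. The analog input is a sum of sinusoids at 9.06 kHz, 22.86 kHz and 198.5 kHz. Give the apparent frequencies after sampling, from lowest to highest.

fs/2 = 27.67 kHz.
9.06 kHz ≤ fs/2 = 27.67 kHz, passes unchanged.
22.86 kHz ≤ fs/2 = 27.67 kHz, passes unchanged.
198.5 kHz mod fs = 32.48 kHz.
32.48 kHz > fs/2 = 27.67 kHz, folds to fs − 32.48 kHz = 22.86 kHz.
Distinct values: {9.06 kHz, 22.86 kHz}.

9.06 kHz, 22.86 kHz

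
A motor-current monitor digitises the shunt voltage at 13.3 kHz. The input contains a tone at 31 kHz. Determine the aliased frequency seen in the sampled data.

4.4 kHz

31 kHz mod fs = 4.4 kHz.
4.4 kHz ≤ fs/2 = 6.65 kHz, appears at 4.4 kHz.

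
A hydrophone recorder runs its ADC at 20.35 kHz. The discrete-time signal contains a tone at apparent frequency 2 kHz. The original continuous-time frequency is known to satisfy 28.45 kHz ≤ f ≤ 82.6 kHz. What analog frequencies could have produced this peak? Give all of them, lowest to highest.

38.7 kHz, 42.7 kHz, 59.05 kHz, 63.05 kHz, 79.4 kHz

Frequencies that alias to 2 kHz are k·fs ± 2 kHz for integer k ≥ 0.
k=0: 2 kHz.
k=1: 18.35 kHz, 22.35 kHz.
k=2: 38.7 kHz, 42.7 kHz.
k=3: 59.05 kHz, 63.05 kHz.
k=4: 79.4 kHz, 83.4 kHz.
k=5: 99.75 kHz, 103.75 kHz.
Within [28.45 kHz, 82.6 kHz]: 38.7 kHz, 42.7 kHz, 59.05 kHz, 63.05 kHz, 79.4 kHz.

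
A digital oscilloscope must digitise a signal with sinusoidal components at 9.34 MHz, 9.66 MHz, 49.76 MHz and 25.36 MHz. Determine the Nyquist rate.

99.52 MHz

Highest-frequency component: 49.76 MHz.
Nyquist rate = 2 × 49.76 MHz = 99.52 MHz.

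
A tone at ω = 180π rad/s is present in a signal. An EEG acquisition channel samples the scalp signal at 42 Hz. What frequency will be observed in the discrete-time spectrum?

ω = 180π rad/s → f = ω/(2π) = 90 Hz.
90 Hz mod fs = 6 Hz.
6 Hz ≤ fs/2 = 21 Hz, appears at 6 Hz.

6 Hz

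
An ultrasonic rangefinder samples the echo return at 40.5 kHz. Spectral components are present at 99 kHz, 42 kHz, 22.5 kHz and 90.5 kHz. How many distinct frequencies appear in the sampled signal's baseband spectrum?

3

fs/2 = 20.25 kHz.
99 kHz mod fs = 18 kHz.
18 kHz ≤ fs/2 = 20.25 kHz, appears at 18 kHz.
42 kHz mod fs = 1.5 kHz.
1.5 kHz ≤ fs/2 = 20.25 kHz, appears at 1.5 kHz.
22.5 kHz > fs/2 = 20.25 kHz, folds to fs − 22.5 kHz = 18 kHz.
90.5 kHz mod fs = 9.5 kHz.
9.5 kHz ≤ fs/2 = 20.25 kHz, appears at 9.5 kHz.
Distinct values: {1.5 kHz, 9.5 kHz, 18 kHz} → 3.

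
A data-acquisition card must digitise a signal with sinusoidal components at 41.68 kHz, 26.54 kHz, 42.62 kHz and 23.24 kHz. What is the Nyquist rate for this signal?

Highest-frequency component: 42.62 kHz.
Nyquist rate = 2 × 42.62 kHz = 85.24 kHz.

85.24 kHz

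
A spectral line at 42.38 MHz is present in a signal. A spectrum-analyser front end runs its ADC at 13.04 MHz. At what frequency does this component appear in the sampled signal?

3.26 MHz

42.38 MHz mod fs = 3.26 MHz.
3.26 MHz ≤ fs/2 = 6.52 MHz, appears at 3.26 MHz.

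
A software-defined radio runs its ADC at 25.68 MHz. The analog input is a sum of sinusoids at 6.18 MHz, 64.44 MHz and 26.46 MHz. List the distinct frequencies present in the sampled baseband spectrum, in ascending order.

0.78 MHz, 6.18 MHz, 12.6 MHz

fs/2 = 12.84 MHz.
6.18 MHz ≤ fs/2 = 12.84 MHz, passes unchanged.
64.44 MHz mod fs = 13.08 MHz.
13.08 MHz > fs/2 = 12.84 MHz, folds to fs − 13.08 MHz = 12.6 MHz.
26.46 MHz mod fs = 0.78 MHz.
0.78 MHz ≤ fs/2 = 12.84 MHz, appears at 0.78 MHz.
Distinct values: {0.78 MHz, 6.18 MHz, 12.6 MHz}.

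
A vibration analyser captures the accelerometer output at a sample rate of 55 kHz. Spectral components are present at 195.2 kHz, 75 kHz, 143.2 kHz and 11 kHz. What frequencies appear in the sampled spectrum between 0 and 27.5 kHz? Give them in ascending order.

11 kHz, 20 kHz, 21.8 kHz, 24.8 kHz

fs/2 = 27.5 kHz.
195.2 kHz mod fs = 30.2 kHz.
30.2 kHz > fs/2 = 27.5 kHz, folds to fs − 30.2 kHz = 24.8 kHz.
75 kHz mod fs = 20 kHz.
20 kHz ≤ fs/2 = 27.5 kHz, appears at 20 kHz.
143.2 kHz mod fs = 33.2 kHz.
33.2 kHz > fs/2 = 27.5 kHz, folds to fs − 33.2 kHz = 21.8 kHz.
11 kHz ≤ fs/2 = 27.5 kHz, passes unchanged.
Distinct values: {11 kHz, 20 kHz, 21.8 kHz, 24.8 kHz}.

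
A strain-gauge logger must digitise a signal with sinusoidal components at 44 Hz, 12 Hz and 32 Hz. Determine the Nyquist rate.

88 Hz

Highest-frequency component: 44 Hz.
Nyquist rate = 2 × 44 Hz = 88 Hz.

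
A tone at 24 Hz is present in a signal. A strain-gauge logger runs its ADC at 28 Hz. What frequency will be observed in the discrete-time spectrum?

4 Hz

24 Hz > fs/2 = 14 Hz, folds to fs − 24 Hz = 4 Hz.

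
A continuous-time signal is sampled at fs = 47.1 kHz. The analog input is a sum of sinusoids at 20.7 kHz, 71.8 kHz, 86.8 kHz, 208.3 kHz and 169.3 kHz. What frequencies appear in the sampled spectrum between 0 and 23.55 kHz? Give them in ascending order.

7.4 kHz, 19.1 kHz, 19.9 kHz, 20.7 kHz, 22.4 kHz

fs/2 = 23.55 kHz.
20.7 kHz ≤ fs/2 = 23.55 kHz, passes unchanged.
71.8 kHz mod fs = 24.7 kHz.
24.7 kHz > fs/2 = 23.55 kHz, folds to fs − 24.7 kHz = 22.4 kHz.
86.8 kHz mod fs = 39.7 kHz.
39.7 kHz > fs/2 = 23.55 kHz, folds to fs − 39.7 kHz = 7.4 kHz.
208.3 kHz mod fs = 19.9 kHz.
19.9 kHz ≤ fs/2 = 23.55 kHz, appears at 19.9 kHz.
169.3 kHz mod fs = 28 kHz.
28 kHz > fs/2 = 23.55 kHz, folds to fs − 28 kHz = 19.1 kHz.
Distinct values: {7.4 kHz, 19.1 kHz, 19.9 kHz, 20.7 kHz, 22.4 kHz}.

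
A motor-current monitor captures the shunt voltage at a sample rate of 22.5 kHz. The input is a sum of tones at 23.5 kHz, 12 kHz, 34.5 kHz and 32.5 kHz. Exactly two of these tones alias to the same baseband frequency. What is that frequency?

fs/2 = 11.25 kHz.
23.5 kHz mod fs = 1 kHz.
1 kHz ≤ fs/2 = 11.25 kHz, appears at 1 kHz.
12 kHz > fs/2 = 11.25 kHz, folds to fs − 12 kHz = 10.5 kHz.
34.5 kHz mod fs = 12 kHz.
12 kHz > fs/2 = 11.25 kHz, folds to fs − 12 kHz = 10.5 kHz.
32.5 kHz mod fs = 10 kHz.
10 kHz ≤ fs/2 = 11.25 kHz, appears at 10 kHz.
12 kHz and 34.5 kHz both map to 10.5 kHz.

10.5 kHz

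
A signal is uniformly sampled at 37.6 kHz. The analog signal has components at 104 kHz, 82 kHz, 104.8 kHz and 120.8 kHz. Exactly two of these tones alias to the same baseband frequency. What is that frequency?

8 kHz

fs/2 = 18.8 kHz.
104 kHz mod fs = 28.8 kHz.
28.8 kHz > fs/2 = 18.8 kHz, folds to fs − 28.8 kHz = 8.8 kHz.
82 kHz mod fs = 6.8 kHz.
6.8 kHz ≤ fs/2 = 18.8 kHz, appears at 6.8 kHz.
104.8 kHz mod fs = 29.6 kHz.
29.6 kHz > fs/2 = 18.8 kHz, folds to fs − 29.6 kHz = 8 kHz.
120.8 kHz mod fs = 8 kHz.
8 kHz ≤ fs/2 = 18.8 kHz, appears at 8 kHz.
104.8 kHz and 120.8 kHz both map to 8 kHz.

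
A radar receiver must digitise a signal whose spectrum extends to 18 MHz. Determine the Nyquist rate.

Nyquist rate = 2 × 18 MHz = 36 MHz.

36 MHz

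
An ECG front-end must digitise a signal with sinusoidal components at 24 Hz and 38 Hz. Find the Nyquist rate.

76 Hz

Highest-frequency component: 38 Hz.
Nyquist rate = 2 × 38 Hz = 76 Hz.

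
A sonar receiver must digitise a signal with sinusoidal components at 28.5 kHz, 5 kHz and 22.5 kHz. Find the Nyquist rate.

57 kHz

Highest-frequency component: 28.5 kHz.
Nyquist rate = 2 × 28.5 kHz = 57 kHz.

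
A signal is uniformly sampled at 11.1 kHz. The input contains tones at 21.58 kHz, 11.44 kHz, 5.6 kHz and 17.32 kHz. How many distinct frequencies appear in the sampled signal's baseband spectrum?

4

fs/2 = 5.55 kHz.
21.58 kHz mod fs = 10.48 kHz.
10.48 kHz > fs/2 = 5.55 kHz, folds to fs − 10.48 kHz = 0.62 kHz.
11.44 kHz mod fs = 0.34 kHz.
0.34 kHz ≤ fs/2 = 5.55 kHz, appears at 0.34 kHz.
5.6 kHz > fs/2 = 5.55 kHz, folds to fs − 5.6 kHz = 5.5 kHz.
17.32 kHz mod fs = 6.22 kHz.
6.22 kHz > fs/2 = 5.55 kHz, folds to fs − 6.22 kHz = 4.88 kHz.
Distinct values: {0.34 kHz, 0.62 kHz, 4.88 kHz, 5.5 kHz} → 4.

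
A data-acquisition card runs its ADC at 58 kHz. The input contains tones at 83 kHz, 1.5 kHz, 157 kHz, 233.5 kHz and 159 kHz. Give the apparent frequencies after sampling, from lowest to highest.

1.5 kHz, 15 kHz, 17 kHz, 25 kHz

fs/2 = 29 kHz.
83 kHz mod fs = 25 kHz.
25 kHz ≤ fs/2 = 29 kHz, appears at 25 kHz.
1.5 kHz ≤ fs/2 = 29 kHz, passes unchanged.
157 kHz mod fs = 41 kHz.
41 kHz > fs/2 = 29 kHz, folds to fs − 41 kHz = 17 kHz.
233.5 kHz mod fs = 1.5 kHz.
1.5 kHz ≤ fs/2 = 29 kHz, appears at 1.5 kHz.
159 kHz mod fs = 43 kHz.
43 kHz > fs/2 = 29 kHz, folds to fs − 43 kHz = 15 kHz.
Distinct values: {1.5 kHz, 15 kHz, 17 kHz, 25 kHz}.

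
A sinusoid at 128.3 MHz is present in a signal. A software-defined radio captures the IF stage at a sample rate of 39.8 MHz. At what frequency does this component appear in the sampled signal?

128.3 MHz mod fs = 8.9 MHz.
8.9 MHz ≤ fs/2 = 19.9 MHz, appears at 8.9 MHz.

8.9 MHz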